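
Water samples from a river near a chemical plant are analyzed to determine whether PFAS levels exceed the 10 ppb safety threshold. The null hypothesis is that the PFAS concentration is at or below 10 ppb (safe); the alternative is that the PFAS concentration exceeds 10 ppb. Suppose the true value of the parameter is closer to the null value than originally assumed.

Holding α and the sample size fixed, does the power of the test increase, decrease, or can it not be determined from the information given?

It decreases.

When the true parameter is near the null value, the test has a harder time distinguishing Ha from H₀.
Since power = 1 − β and β increases, power decreases.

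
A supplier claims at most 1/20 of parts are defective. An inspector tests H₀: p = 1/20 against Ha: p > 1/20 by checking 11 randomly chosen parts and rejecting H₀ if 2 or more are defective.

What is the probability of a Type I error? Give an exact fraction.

α = P(reject H₀ | H₀ true) = P(S ≥ 2 | p = 1/20), S ~ Binomial(11, 1/20).
α = 1 − P(S ≤ 1) = 1 − 18393198773403/20480000000000 = 2086801226597/20480000000000.

2086801226597/20480000000000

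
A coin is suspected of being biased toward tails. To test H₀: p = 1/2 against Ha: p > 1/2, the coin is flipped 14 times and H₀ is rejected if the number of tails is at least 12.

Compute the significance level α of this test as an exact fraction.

The Type I error probability is α = P(Y ≥ 12) computed under H₀, where Y ~ Binomial(14, 1/2).
Summing the upper tail: (91 + 14 + 1) / 2^14 = 106/16384 = 53/8192.

53/8192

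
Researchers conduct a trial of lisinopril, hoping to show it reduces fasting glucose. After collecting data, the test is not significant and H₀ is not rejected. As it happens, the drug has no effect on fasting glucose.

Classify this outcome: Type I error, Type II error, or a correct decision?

The conventional null hypothesis here is that the drug has no effect on fasting glucose.
The test retained a true H₀ — the decision matches the true state.

Neither — the decision is correct.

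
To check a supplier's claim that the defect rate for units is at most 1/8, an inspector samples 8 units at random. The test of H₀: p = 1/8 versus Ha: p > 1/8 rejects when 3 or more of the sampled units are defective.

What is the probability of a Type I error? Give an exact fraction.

α = P(reject H₀ | H₀ true) = P(K ≥ 3 | p = 1/8), K ~ Binomial(8, 1/8).
α = 1 − P(K ≤ 2) = 1 − 15647317/16777216 = 1129899/16777216.

1129899/16777216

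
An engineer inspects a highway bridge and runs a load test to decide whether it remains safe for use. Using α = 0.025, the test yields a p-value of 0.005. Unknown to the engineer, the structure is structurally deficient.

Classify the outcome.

The conventional null hypothesis is that the structure meets the required load capacity (safe).
Since p = 0.005 < α = 0.025, H₀ is rejected.
H₀ is false (actually the structure is structurally deficient).
The decision matches the true state — no error.

No error (correct decision).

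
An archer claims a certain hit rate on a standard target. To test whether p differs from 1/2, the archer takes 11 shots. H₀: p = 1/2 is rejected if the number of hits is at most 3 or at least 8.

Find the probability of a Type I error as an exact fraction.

α = P(K ≤ 3 or K ≥ 8 | p = 1/2), K ~ Binomial(11, 1/2).
The two tails are symmetric, so α = 2·(1 + 11 + 55 + 165)/2^11 = 464/2048 = 29/128.

29/128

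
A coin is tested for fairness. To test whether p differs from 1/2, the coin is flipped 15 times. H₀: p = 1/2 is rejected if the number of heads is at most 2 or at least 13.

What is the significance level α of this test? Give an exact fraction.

121/16384

Under H₀, K ~ Binomial(15, 1/2); α is the probability of landing in either tail, P(K ≤ 2) + P(K ≥ 13).
Each tail has probability (1 + 15 + 105)/32768; doubling gives α = 242/32768 = 121/16384.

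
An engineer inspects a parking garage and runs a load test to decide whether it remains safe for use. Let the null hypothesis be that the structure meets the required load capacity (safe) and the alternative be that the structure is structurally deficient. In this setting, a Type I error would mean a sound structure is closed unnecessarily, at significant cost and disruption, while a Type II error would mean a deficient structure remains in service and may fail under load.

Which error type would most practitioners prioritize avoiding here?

Type II error

The Type II consequence (a deficient structure remains in service and may fail under load) is more severe than the Type I consequence (a sound structure is closed unnecessarily, at significant cost and disruption).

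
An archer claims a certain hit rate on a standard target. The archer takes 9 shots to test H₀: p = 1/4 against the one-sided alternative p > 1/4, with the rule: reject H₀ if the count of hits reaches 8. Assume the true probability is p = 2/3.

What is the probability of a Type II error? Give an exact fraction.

β = P(fail to reject H₀ | Ha true) = P(S ≤ 7 | p = 2/3), S ~ Binomial(9, 2/3).
Equivalently, β = 1 − P(S ≥ 8) = 16867/19683.

16867/19683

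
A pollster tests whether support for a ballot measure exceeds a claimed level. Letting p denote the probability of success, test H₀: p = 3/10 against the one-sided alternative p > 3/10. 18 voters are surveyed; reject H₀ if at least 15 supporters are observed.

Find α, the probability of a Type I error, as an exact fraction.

Under H₀, S ~ Binomial(18, 3/10), and α = P(S ≥ 15).
Adding the binomial terms for j = 15 through 18 with p = 3/10 yields 217773361539/50000000000000000.

217773361539/50000000000000000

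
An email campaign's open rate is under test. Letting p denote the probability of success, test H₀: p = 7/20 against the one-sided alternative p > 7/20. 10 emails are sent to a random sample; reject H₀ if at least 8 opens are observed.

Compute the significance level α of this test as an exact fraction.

Under H₀, S ~ Binomial(10, 7/20), and α = P(S ≥ 8).
Adding the binomial terms for j = 8 through 10 with p = 7/20 yields 12342438941/2560000000000.

12342438941/2560000000000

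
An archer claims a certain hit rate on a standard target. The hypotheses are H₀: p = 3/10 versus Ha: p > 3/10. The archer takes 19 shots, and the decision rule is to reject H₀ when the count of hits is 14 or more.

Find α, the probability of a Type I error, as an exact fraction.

135465146856693/1250000000000000000

α = P(reject H₀ | H₀ true) = P(X ≥ 14 | p = 3/10), with X ~ Binomial(19, 3/10).
Summing C(19,j)(3/10)^j(7/10)^{19−j} for j = 14,…,19 gives 135465146856693/1250000000000000000.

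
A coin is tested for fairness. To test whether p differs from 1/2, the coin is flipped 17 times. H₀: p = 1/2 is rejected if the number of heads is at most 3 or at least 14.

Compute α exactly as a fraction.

417/32768

Under H₀, X ~ Binomial(17, 1/2); α is the probability of landing in either tail, P(X ≤ 3) + P(X ≥ 14).
By symmetry, α = 2·P(X ≤ 3) = 2·(1 + 17 + 136 + 680)/131072 = 1668/131072 = 417/32768.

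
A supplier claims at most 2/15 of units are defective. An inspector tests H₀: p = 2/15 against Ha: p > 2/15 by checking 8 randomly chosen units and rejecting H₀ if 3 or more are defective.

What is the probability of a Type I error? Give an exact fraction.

The significance level is the probability, assuming p = 2/15, of seeing 3 or more defectives in 8 draws.
Computing the lower-tail complement: 1 − 786769867/854296875 = 67527008/854296875.

67527008/854296875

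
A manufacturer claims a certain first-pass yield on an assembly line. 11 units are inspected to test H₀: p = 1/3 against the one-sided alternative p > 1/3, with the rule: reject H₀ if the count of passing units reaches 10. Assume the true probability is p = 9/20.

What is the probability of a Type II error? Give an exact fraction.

Under the alternative p = 9/20, K ~ Binomial(11, 9/20); β is the probability the test does not reject, P(K < 10).
Summing C(11,j)·(9/20)^j·(11/20)^{11-j} for j = 0..9 gives 20434671802787/20480000000000.

20434671802787/20480000000000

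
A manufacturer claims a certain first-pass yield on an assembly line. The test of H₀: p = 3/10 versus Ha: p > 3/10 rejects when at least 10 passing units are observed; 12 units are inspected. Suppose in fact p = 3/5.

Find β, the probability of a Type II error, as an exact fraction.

β = P(fail to reject H₀ | Ha true) = P(S ≤ 9 | p = 3/5), S ~ Binomial(12, 3/5).
Summing C(12,j)·(3/5)^j·(2/5)^{12-j} for j = 0..9 gives 44753744/48828125.

44753744/48828125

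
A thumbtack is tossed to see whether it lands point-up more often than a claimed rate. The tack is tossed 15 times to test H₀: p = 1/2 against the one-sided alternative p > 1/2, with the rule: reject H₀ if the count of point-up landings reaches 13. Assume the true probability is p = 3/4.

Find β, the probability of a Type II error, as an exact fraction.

820244467/1073741824

β = P(fail to reject H₀ | Ha true) = P(K ≤ 12 | p = 3/4), K ~ Binomial(15, 3/4).
Adding the binomial probabilities P(K=0)+…+P(K=12) at p = 3/4 gives 820244467/1073741824.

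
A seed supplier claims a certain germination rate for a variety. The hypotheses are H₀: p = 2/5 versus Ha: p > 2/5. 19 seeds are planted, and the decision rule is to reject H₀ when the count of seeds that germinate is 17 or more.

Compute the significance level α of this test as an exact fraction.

217186304/19073486328125

α = P(reject H₀ | H₀ true) = P(K ≥ 17 | p = 2/5), with K ~ Binomial(19, 2/5).
Adding the binomial terms for j = 17 through 19 with p = 2/5 yields 217186304/19073486328125.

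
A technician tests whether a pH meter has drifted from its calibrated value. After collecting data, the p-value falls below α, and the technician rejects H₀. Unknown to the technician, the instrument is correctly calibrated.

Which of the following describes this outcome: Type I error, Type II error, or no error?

The conventional null hypothesis here is that the instrument is correctly calibrated.
H₀ was rejected, but H₀ is actually true.
Rejecting a true null hypothesis is a Type I error (false positive).

Type I error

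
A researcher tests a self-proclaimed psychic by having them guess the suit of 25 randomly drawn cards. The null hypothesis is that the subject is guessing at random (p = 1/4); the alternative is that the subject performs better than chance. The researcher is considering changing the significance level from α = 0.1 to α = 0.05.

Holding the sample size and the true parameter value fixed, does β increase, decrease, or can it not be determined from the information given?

Lowering α raises the bar for rejection; under Ha, the test now fails to reject on outcomes it previously would have rejected.

It increases.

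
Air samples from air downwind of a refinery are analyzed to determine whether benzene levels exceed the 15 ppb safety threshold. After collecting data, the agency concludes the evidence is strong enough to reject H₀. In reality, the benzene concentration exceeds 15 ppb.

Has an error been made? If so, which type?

The conventional null hypothesis here is that the benzene concentration is at or below 15 ppb (safe).
The test rejected a false H₀ — the decision matches the true state.

No error — this is a correct decision.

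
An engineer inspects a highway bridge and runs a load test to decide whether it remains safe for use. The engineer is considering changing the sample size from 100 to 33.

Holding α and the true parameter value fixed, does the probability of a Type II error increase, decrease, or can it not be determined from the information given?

It increases.

With less data the test statistic is noisier; under Ha, more outcomes land inside the acceptance region.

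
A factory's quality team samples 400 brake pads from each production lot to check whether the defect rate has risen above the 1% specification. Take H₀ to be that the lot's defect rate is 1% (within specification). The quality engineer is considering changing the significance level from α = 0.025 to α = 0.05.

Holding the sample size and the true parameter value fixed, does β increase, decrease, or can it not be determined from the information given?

A larger α widens the rejection region, so when the alternative is true more outcomes lead to rejection — failing to reject becomes less likely.

It decreases.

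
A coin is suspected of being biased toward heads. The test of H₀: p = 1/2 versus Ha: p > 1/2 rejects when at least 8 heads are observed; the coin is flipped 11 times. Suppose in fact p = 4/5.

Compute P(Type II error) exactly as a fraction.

A Type II error is failing to reject when Ha holds: with p = 4/5, β = P(K ≤ 7).
Summing C(11,j)·(4/5)^j·(1/5)^{11-j} for j = 0..7 gives 12589/78125.

12589/78125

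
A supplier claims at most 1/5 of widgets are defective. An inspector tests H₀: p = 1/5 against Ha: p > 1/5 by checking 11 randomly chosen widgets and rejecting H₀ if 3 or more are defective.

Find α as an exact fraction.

Under H₀, S ~ Binomial(11, 1/5); the Type I error rate is P(S ≥ 3).
Computing the lower-tail complement: 1 − 6029312/9765625 = 3736313/9765625.

3736313/9765625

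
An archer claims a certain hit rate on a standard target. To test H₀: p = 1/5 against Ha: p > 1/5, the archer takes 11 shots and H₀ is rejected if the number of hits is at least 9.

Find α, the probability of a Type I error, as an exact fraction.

Under H₀, X ~ Binomial(11, 1/5), and α = P(X ≥ 9).
P(X ≥ 9) = Σ_{j=9}^{11} C(11,j)·(1/5)^j·(4/5)^{11-j} = 37/1953125.

37/1953125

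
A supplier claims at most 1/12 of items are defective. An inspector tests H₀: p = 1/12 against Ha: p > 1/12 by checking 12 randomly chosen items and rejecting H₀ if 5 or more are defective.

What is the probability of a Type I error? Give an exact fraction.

The significance level is the probability, assuming p = 1/12, of seeing 5 or more defectives in 12 draws.
α = 1 − P(Y ≤ 4) = 1 − 1483149097639/1486016741376 = 2867643737/1486016741376.

2867643737/1486016741376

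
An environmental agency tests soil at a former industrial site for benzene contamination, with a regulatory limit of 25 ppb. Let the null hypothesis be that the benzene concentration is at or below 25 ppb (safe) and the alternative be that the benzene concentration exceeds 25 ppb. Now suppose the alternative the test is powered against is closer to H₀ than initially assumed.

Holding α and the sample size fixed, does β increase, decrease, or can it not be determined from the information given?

It increases.

A smaller departure from H₀ means the test statistic under Ha is distributed closer to where it would be under H₀; rejection becomes less likely.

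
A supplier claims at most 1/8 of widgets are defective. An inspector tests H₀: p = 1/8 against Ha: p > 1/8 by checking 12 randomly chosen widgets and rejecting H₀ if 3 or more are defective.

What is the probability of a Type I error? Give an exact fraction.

The significance level is the probability, assuming p = 1/8, of seeing 3 or more defectives in 12 draws.
Via the complement, α = 1 − Σ_{j=0}^{2} C(12,j)(1/8)^j(7/8)^{12-j} = 12506902185/68719476736.

12506902185/68719476736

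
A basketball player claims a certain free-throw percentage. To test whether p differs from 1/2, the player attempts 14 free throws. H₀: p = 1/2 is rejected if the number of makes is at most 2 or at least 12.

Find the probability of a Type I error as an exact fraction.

53/4096

Under H₀, S ~ Binomial(14, 1/2); α is the probability of landing in either tail, P(S ≤ 2) + P(S ≥ 12).
Each tail has probability (1 + 14 + 91)/16384; doubling gives α = 212/16384 = 53/4096.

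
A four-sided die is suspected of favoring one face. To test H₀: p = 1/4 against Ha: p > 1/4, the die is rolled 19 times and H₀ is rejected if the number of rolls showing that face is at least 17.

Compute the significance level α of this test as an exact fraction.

1597/274877906944

The Type I error probability is α = P(K ≥ 17) computed under H₀, where K ~ Binomial(19, 1/4).
Summing C(19,j)(1/4)^j(3/4)^{19−j} for j = 17,…,19 gives 1597/274877906944.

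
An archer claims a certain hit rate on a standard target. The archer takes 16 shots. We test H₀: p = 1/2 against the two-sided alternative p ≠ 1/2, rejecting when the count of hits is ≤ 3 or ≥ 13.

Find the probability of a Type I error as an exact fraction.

697/32768

α = P(Y ≤ 3 or Y ≥ 13 | p = 1/2), Y ~ Binomial(16, 1/2).
Each tail has probability (1 + 16 + 120 + 560)/65536; doubling gives α = 1394/65536 = 697/32768.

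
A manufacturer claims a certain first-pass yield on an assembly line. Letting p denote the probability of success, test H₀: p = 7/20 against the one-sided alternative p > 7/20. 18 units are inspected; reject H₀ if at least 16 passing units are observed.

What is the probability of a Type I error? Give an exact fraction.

α = P(reject H₀ | H₀ true) = P(Y ≥ 16 | p = 7/20), with Y ~ Binomial(18, 7/20).
Adding the binomial terms for j = 16 through 18 with p = 7/20 yields 114420979951136243/32768000000000000000000.

114420979951136243/32768000000000000000000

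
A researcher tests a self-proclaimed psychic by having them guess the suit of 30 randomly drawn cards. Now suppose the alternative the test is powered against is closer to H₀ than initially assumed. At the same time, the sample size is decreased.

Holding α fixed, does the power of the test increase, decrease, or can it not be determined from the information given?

When the true parameter is near the null value, the test has a harder time distinguishing Ha from H₀. With less data the test statistic is noisier; under Ha, more outcomes land inside the acceptance region. Both changes push β in the same direction.
Since power = 1 − β and β increases, power decreases.

It decreases.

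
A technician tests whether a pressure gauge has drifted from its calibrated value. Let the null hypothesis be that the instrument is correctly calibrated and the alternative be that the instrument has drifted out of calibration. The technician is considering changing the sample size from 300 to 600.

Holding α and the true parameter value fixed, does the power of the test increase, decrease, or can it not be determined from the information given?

It increases.

More data shrinks sampling variability; the test statistic under Ha concentrates further from the null value, making rejection more likely.
Since power = 1 − β and β decreases, power increases.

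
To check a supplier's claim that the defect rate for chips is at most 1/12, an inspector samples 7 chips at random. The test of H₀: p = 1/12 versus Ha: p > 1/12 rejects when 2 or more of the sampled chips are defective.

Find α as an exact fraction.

The significance level is the probability, assuming p = 1/12, of seeing 2 or more defectives in 7 draws.
Via the complement, α = 1 − Σ_{j=0}^{1} C(7,j)(1/12)^j(11/12)^{7-j} = 219095/1990656.

219095/1990656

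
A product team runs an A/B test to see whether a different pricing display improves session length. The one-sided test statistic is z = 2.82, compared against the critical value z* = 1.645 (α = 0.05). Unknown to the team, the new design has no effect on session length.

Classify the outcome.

The conventional null hypothesis is that the new design has no effect on session length.
Since z = 2.82 > z* = 1.645, H₀ is rejected.
H₀ is true (actually the new design has no effect on session length).
Rejecting a true H₀ is a Type I error.

Type I error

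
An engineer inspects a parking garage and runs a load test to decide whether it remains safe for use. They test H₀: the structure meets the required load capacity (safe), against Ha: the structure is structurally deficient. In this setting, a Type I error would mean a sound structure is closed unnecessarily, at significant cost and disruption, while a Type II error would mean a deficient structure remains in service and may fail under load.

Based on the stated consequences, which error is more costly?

Type II error

The Type II consequence (a deficient structure remains in service and may fail under load) is more severe than the Type I consequence (a sound structure is closed unnecessarily, at significant cost and disruption).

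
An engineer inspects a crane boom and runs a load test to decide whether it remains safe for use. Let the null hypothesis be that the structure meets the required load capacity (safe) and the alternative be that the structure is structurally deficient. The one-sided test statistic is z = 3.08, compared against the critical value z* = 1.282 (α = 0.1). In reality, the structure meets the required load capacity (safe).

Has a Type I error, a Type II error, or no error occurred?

Since z = 3.08 > z* = 1.282, H₀ is rejected.
H₀ is true (actually the structure meets the required load capacity (safe)).
Rejecting a true H₀ is a Type I error.

Type I error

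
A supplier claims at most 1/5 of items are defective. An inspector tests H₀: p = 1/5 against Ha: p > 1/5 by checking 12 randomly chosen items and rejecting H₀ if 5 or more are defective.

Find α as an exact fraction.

Under H₀, X ~ Binomial(12, 1/5); the Type I error rate is P(X ≥ 5).
Via the complement, α = 1 − Σ_{j=0}^{4} C(12,j)(1/5)^j(4/5)^{12-j} = 3542749/48828125.

3542749/48828125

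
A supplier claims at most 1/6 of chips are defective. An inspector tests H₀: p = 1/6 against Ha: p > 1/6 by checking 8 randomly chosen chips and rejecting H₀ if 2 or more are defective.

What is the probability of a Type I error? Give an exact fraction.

The significance level is the probability, assuming p = 1/6, of seeing 2 or more defectives in 8 draws.
α = 1 − P(X ≤ 1) = 1 − 1015625/1679616 = 663991/1679616.

663991/1679616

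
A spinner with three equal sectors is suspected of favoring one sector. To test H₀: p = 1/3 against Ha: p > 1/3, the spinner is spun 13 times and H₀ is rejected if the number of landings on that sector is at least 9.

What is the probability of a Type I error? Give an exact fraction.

The Type I error probability is α = P(K ≥ 9) computed under H₀, where K ~ Binomial(13, 1/3).
Adding the binomial terms for j = 9 through 13 with p = 1/3 yields 521/59049.

521/59049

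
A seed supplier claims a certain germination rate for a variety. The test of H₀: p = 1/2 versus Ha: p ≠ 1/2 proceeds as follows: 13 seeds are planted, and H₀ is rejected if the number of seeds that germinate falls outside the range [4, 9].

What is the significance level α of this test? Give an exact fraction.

The significance level is the null-hypothesis probability of the rejection region {≤3} ∪ {≥10}.
Each tail has probability (1 + 13 + 78 + 286)/8192; doubling gives α = 756/8192 = 189/2048.

189/2048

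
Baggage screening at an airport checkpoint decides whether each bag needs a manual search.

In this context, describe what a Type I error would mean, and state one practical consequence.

A Type I error would mean concluding that the bag contains a prohibited item when in fact the bag contains no prohibited items. Consequence: a harmless bag is searched, delaying the passenger.

With the conventional null hypothesis that the bag contains no prohibited items:
A Type I error is rejecting H₀ when H₀ is true.
Here that means flagging the bag for a manual search when actually the bag contains no prohibited items.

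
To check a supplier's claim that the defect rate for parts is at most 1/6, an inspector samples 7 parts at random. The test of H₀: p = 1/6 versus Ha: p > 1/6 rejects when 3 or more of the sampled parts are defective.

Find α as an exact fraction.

α = P(reject H₀ | H₀ true) = P(X ≥ 3 | p = 1/6), X ~ Binomial(7, 1/6).
Computing the lower-tail complement: 1 − 3125/3456 = 331/3456.

331/3456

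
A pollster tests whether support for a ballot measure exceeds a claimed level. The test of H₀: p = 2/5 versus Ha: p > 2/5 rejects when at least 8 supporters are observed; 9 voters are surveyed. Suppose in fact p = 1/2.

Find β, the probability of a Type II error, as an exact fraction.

251/256

A Type II error is failing to reject when Ha holds: with p = 1/2, β = P(Y ≤ 7).
Equivalently, β = 1 − P(Y ≥ 8) = 251/256.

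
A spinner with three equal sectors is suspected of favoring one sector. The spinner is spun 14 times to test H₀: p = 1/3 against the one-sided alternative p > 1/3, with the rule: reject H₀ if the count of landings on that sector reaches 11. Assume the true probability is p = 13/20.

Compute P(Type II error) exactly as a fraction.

638569946045404807/819200000000000000

β = P(fail to reject H₀ | Ha true) = P(Y ≤ 10 | p = 13/20), Y ~ Binomial(14, 13/20).
Equivalently, β = 1 − P(Y ≥ 11) = 638569946045404807/819200000000000000.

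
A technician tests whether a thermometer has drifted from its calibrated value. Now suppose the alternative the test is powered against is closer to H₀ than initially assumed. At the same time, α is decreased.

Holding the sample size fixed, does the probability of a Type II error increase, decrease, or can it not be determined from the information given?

A smaller true effect puts the Ha sampling distribution closer to H₀, so more of it falls in the non-rejection region. A smaller α moves the rejection region further into the tail. With the alternative true, more outcomes now fall outside the rejection region, so failing to reject becomes more likely. Both changes push β in the same direction.

It increases.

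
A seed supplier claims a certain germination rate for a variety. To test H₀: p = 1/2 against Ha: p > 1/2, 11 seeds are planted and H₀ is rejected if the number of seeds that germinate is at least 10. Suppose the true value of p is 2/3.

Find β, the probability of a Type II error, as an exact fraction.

163835/177147

β = P(fail to reject H₀ | Ha true) = P(K ≤ 9 | p = 2/3), K ~ Binomial(11, 2/3).
Equivalently, β = 1 − P(K ≥ 10) = 163835/177147.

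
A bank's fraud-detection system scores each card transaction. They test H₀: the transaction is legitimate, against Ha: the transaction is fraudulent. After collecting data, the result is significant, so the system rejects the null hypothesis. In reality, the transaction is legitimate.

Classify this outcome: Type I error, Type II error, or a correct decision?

H₀ was rejected, but H₀ is actually true.
Rejecting a true null hypothesis is a Type I error (false positive).

Type I error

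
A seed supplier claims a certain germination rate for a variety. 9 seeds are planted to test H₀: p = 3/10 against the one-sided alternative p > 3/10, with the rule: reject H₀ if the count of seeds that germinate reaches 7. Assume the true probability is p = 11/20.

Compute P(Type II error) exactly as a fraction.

54431799039/64000000000

Under the alternative p = 11/20, S ~ Binomial(9, 11/20); β is the probability the test does not reject, P(S < 7).
Adding the binomial probabilities P(S=0)+…+P(S=6) at p = 11/20 gives 54431799039/64000000000.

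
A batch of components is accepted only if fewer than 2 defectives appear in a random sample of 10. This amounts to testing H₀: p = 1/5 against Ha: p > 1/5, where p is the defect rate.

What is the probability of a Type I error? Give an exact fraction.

6095609/9765625

Under H₀, K ~ Binomial(10, 1/5); the Type I error rate is P(K ≥ 2).
Via the complement, α = 1 − Σ_{j=0}^{1} C(10,j)(1/5)^j(4/5)^{10-j} = 6095609/9765625.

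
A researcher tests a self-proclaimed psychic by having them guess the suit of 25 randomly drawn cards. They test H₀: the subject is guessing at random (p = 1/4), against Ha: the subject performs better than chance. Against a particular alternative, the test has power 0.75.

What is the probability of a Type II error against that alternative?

Power = 1 − β, so β = 1 − 0.75 = 0.25.

0.25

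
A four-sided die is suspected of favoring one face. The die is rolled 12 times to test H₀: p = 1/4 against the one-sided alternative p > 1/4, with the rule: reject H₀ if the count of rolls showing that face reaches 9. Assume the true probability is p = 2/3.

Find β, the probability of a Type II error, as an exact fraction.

β = P(fail to reject H₀ | Ha true) = P(Y ≤ 8 | p = 2/3), Y ~ Binomial(12, 2/3).
Equivalently, β = 1 − P(Y ≥ 9) = 107515/177147.

107515/177147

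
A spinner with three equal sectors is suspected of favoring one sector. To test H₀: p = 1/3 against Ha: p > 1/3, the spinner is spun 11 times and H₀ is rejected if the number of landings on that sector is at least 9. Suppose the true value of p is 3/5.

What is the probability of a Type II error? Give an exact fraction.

β = P(fail to reject H₀ | Ha true) = P(Y ≤ 8 | p = 3/5), Y ~ Binomial(11, 3/5).
Equivalently, β = 1 − P(Y ≥ 9) = 8604328/9765625.

8604328/9765625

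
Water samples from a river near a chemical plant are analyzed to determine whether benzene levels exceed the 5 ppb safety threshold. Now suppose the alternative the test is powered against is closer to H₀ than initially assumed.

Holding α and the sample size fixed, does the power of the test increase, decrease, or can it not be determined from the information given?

It decreases.

When the true parameter is near the null value, the test has a harder time distinguishing Ha from H₀.
Since power = 1 − β and β increases, power decreases.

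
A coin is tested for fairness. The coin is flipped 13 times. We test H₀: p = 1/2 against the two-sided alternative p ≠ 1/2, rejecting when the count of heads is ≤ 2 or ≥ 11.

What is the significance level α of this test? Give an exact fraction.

23/1024

Under H₀, K ~ Binomial(13, 1/2); α is the probability of landing in either tail, P(K ≤ 2) + P(K ≥ 11).
The two tails are symmetric, so α = 2·(1 + 13 + 78)/2^13 = 184/8192 = 23/1024.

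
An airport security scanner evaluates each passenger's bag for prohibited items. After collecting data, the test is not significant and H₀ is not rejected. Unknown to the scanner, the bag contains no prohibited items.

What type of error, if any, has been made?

Neither — the decision is correct.

The conventional null hypothesis here is that the bag contains no prohibited items.
The test retained a true H₀ — the decision matches the true state.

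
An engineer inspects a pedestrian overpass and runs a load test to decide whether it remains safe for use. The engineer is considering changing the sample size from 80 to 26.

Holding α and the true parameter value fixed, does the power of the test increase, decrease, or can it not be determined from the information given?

It decreases.

Reducing n widens both sampling distributions, so the test has less ability to distinguish Ha from H₀.
Since power = 1 − β and β increases, power decreases.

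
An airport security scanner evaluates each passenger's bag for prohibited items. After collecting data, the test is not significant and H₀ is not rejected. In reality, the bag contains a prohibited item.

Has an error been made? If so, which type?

Type II error

The conventional null hypothesis here is that the bag contains no prohibited items.
H₀ was not rejected, but H₀ is actually false.
Failing to reject a false null hypothesis is a Type II error (false negative).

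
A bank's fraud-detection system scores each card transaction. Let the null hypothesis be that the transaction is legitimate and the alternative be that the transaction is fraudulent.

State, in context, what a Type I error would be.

A Type I error would mean concluding that the transaction is fraudulent when in fact the transaction is legitimate.

A Type I error is rejecting H₀ when H₀ is true.
Here that means blocking the transaction and freezing the card when actually the transaction is legitimate.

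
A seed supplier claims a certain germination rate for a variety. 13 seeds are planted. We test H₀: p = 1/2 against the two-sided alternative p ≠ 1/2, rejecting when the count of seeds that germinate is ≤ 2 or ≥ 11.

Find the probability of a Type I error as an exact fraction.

23/1024

The significance level is the null-hypothesis probability of the rejection region {≤2} ∪ {≥11}.
Each tail has probability (1 + 13 + 78)/8192; doubling gives α = 184/8192 = 23/1024.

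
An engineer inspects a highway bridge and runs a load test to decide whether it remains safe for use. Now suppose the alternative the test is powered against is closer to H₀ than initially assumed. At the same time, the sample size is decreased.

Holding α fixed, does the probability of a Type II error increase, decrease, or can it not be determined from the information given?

It increases.

When the true parameter is near the null value, the test has a harder time distinguishing Ha from H₀. A smaller sample increases the standard error, so the sampling distributions under H₀ and Ha overlap more. Both changes push β in the same direction.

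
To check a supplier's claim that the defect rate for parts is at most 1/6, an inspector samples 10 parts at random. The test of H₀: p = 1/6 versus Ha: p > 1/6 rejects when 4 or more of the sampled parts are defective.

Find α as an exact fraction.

29279/419904

The significance level is the probability, assuming p = 1/6, of seeing 4 or more defectives in 10 draws.
Computing the lower-tail complement: 1 − 390625/419904 = 29279/419904.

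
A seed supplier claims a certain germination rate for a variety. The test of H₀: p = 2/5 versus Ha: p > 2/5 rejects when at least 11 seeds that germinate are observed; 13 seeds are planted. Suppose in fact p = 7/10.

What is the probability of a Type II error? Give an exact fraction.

7788298257/9765625000

β = P(fail to reject H₀ | Ha true) = P(X ≤ 10 | p = 7/10), X ~ Binomial(13, 7/10).
Equivalently, β = 1 − P(X ≥ 11) = 7788298257/9765625000.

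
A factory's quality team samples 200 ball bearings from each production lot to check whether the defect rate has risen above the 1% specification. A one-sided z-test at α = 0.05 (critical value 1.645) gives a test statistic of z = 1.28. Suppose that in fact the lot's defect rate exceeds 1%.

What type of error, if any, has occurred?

The conventional null hypothesis is that the lot's defect rate is 1% (within specification).
Since z = 1.28 ≤ z* = 1.645, H₀ is not rejected.
H₀ is false (actually the lot's defect rate exceeds 1%).
Failing to reject a false H₀ is a Type II error.

Type II error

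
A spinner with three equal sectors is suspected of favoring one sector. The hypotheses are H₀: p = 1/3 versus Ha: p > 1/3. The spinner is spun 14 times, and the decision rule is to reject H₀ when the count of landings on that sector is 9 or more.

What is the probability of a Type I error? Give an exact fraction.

9265/531441

The Type I error probability is α = P(S ≥ 9) computed under H₀, where S ~ Binomial(14, 1/3).
Summing C(14,j)(1/3)^j(2/3)^{14−j} for j = 9,…,14 gives 9265/531441.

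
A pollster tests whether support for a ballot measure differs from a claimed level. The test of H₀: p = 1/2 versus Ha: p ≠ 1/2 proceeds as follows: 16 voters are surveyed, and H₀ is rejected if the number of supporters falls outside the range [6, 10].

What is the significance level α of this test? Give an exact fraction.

6885/32768

α = P(S ≤ 5 or S ≥ 11 | p = 1/2), S ~ Binomial(16, 1/2).
Each tail has probability (1 + 16 + 120 + 560 + 1820 + 4368)/65536; doubling gives α = 13770/65536 = 6885/32768.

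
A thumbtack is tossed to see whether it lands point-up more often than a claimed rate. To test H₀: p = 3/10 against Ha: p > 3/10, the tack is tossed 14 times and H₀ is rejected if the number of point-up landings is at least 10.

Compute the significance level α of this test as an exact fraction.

33313260987/20000000000000

α = P(reject H₀ | H₀ true) = P(K ≥ 10 | p = 3/10), with K ~ Binomial(14, 3/10).
Adding the binomial terms for j = 10 through 14 with p = 3/10 yields 33313260987/20000000000000.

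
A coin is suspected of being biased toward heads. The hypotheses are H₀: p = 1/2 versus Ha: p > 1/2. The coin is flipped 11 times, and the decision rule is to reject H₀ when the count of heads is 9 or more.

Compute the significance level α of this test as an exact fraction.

The Type I error probability is α = P(K ≥ 9) computed under H₀, where K ~ Binomial(11, 1/2).
That's C(11,9) + C(11,10) + C(11,11) over 2^11, i.e. (55 + 11 + 1)/2048 = 67/2048.

67/2048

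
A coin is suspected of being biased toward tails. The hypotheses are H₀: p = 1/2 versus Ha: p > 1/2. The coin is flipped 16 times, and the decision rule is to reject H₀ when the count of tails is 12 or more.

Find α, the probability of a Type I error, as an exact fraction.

α = P(reject H₀ | H₀ true) = P(S ≥ 12 | p = 1/2), with S ~ Binomial(16, 1/2).
P(S ≥ 12) = [C(16,12) + C(16,13) + C(16,14) + C(16,15) + C(16,16)] / 2^16 = (1820 + 560 + 120 + 16 + 1) / 65536 = 2517/65536.

2517/65536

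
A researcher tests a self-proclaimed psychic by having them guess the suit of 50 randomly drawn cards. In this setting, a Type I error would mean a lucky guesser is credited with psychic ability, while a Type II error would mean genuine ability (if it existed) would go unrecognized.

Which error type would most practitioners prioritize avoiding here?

Type I error

The Type I consequence (a lucky guesser is credited with psychic ability) is more severe than the Type II consequence (genuine ability (if it existed) would go unrecognized).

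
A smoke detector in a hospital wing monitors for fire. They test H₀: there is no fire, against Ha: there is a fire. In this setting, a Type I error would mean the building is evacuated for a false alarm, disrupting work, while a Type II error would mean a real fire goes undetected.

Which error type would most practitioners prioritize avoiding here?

The Type II consequence (a real fire goes undetected) is more severe than the Type I consequence (the building is evacuated for a false alarm, disrupting work).

Type II error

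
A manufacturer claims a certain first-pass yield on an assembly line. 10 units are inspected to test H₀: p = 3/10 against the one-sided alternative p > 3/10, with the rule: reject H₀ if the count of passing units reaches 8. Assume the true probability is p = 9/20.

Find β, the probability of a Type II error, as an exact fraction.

2489876891491/2560000000000

A Type II error is failing to reject when Ha holds: with p = 9/20, β = P(K ≤ 7).
Equivalently, β = 1 − P(K ≥ 8) = 2489876891491/2560000000000.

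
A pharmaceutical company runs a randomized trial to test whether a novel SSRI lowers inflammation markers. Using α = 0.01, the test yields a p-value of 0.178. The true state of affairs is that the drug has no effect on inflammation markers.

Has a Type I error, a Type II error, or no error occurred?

The conventional null hypothesis is that the drug has no effect on inflammation markers.
Since p = 0.178 ≥ α = 0.01, H₀ is not rejected.
H₀ is true (actually the drug has no effect on inflammation markers).
The decision matches the true state — no error.

No error (correct decision).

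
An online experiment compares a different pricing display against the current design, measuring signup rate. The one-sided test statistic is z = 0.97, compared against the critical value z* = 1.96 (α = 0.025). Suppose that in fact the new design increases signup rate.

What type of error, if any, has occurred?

Type II error

The conventional null hypothesis is that the new design has no effect on signup rate.
Since z = 0.97 ≤ z* = 1.96, H₀ is not rejected.
H₀ is false (actually the new design increases signup rate).
Failing to reject a false H₀ is a Type II error.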